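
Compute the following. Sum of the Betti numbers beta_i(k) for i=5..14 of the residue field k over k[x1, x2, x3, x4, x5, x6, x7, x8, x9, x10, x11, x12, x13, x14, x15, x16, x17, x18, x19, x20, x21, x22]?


Koszul resolution: beta_i(k)=C(n,i), n=22
C(22,5)=26334, C(22,6)=74613, C(22,7)=170544, C(22,8)=319770, C(22,9)=497420, C(22,10)=646646, C(22,11)=705432, C(22,12)=646646, C(22,13)=497420, C(22,14)=319770
Sum=3904595


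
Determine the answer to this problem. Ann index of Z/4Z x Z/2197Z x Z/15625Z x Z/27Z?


Exponent = lcm of the cyclic orders; pairwise coprime => product.
2^2*13^3*5^6*3^3=4*2197*15625*27=3707437500


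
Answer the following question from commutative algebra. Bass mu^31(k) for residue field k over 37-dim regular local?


C(n,i)=C(37,31)=2324784


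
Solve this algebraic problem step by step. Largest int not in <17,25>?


gcd(17,25)=1 => F=ab-a-b=17*25-17-25=425-42=383


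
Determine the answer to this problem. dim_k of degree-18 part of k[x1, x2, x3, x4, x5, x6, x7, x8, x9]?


C(d+n-1,n-1)=C(26,8)=1562275


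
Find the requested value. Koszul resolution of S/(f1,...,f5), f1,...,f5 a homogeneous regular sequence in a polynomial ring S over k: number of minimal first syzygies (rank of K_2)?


Regular sequence => Koszul complex is the minimal free resolution.
Syz_1 minimally generated by Koszul relations f_i*e_j - f_j*e_i (i<j): mu(Syz_1) = beta_2 = C(m,2) = m(m-1)/2
m=5
5*4/2 = 10


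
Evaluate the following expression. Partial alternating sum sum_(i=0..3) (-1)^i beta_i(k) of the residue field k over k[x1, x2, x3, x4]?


Koszul resolution: beta_i(k)=C(n,i), n=4
sum_(i=0..p) (-1)^i C(n,i) = (-1)^p C(n-1,p)
(-1)^3*C(3,3) = (-1)^3*1 = -1


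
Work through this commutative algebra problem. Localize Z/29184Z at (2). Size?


2-primary part: 29184=2^9*57
Size=2^9=512


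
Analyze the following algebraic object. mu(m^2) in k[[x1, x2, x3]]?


C(n+d-1,d)=C(4,2)=6


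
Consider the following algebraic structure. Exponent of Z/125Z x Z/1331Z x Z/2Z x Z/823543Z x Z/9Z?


Exponent = lcm of the cyclic orders; pairwise coprime => product.
5^3*11^3*2^1*7^7*3^2=125*1331*2*823543*9=2466305399250


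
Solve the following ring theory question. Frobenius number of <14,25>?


gcd(14,25)=1 => F=ab-a-b=14*25-14-25=350-39=311


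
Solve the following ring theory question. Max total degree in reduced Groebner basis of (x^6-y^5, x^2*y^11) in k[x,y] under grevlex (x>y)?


LT(f1)=x^6, LT(f2)=x^2y^11, lcm=x^6y^11
S(f1,f2) = y^11*f1 - x^4*f2 = -y^16
Reduced GB = {f1, f2, y^16}; degrees 6, 13, 16
Max = 16


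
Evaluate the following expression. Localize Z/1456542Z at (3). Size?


3-primary part: 1456542=3^9*74
Size=3^9=19683


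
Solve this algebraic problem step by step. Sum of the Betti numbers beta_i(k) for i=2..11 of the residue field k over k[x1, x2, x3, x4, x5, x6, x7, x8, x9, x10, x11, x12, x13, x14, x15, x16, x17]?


Koszul resolution: beta_i(k)=C(n,i), n=17
C(17,2)=136, C(17,3)=680, C(17,4)=2380, C(17,5)=6188, C(17,6)=12376, C(17,7)=19448, C(17,8)=24310, C(17,9)=24310, C(17,10)=19448, C(17,11)=12376
Sum=121652


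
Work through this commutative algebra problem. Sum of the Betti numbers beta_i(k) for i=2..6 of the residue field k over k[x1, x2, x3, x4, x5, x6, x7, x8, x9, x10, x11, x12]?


Koszul resolution: beta_i(k)=C(n,i), n=12
C(12,2)=66, C(12,3)=220, C(12,4)=495, C(12,5)=792, C(12,6)=924
Sum=2497


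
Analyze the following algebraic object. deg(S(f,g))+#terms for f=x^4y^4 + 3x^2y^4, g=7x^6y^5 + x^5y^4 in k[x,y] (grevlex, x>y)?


LT(f)=x^4y^4, LT(g)=7x^6y^5
lcm(LM)=x^6y^5
S(f,g) (scaled by 7 to clear denominators) = 7x^2y*f - 1*g = -x^5y^4 + 21x^4y^5
2 terms, deg 9.
9+2=11


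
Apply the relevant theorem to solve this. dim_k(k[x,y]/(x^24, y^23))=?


Basis: x^i*y^j, i<24, j<23
24*23=552


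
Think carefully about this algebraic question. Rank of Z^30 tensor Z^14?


rank(M(x)N) = rank(M)*rank(N)
30*14 = 420


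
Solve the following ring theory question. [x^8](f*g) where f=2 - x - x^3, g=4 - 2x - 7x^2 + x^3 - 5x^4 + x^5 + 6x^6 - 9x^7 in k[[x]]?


[x^8] = sum a_i*b_j, i+j=8
  -1*-9=9
  -1*1=-1
Sum=8


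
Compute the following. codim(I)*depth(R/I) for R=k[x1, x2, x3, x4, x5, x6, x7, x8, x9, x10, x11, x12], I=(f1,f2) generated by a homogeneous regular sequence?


codim=2, depth=dim(R/I)=12-2=10
Product=2*10=20


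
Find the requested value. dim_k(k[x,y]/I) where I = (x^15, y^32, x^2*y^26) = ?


k[x,y]/I, I = (x^15, y^32, x^2*y^26)
Rect: 15x32=480. Corner: (15-2)x(32-26)=78.
dim = 480-78 = 402


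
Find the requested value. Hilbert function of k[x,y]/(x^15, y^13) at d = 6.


k[x,y], I = (x^15, y^13), d = 6
Need i < 15 and d-i < 13.
Range: 0 <= i <= 6.
H(6) = 7


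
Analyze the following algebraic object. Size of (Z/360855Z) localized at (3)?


3-primary part: 360855=3^8*55
Size=3^8=6561


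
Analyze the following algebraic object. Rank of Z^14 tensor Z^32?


rank(M(x)N) = rank(M)*rank(N)
14*32 = 448


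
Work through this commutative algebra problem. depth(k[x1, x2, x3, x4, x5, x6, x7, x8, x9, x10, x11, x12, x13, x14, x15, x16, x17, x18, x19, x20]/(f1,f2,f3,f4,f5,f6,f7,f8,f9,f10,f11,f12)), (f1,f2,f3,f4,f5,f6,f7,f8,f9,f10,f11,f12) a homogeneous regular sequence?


depth(R)=20
depth(R/I)=20-12=8


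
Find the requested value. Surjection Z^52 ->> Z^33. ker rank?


rank(ker) = 52-33 = 19


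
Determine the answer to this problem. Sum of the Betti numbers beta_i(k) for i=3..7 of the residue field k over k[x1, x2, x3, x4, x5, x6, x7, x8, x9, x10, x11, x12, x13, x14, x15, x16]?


Koszul resolution: beta_i(k)=C(n,i), n=16
C(16,3)=560, C(16,4)=1820, C(16,5)=4368, C(16,6)=8008, C(16,7)=11440
Sum=26196


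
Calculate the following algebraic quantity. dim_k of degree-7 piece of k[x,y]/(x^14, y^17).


k[x,y], I = (x^14, y^17), d = 7
Need i < 14 and d-i < 17.
Range: 0 <= i <= 7.
H(7) = 8


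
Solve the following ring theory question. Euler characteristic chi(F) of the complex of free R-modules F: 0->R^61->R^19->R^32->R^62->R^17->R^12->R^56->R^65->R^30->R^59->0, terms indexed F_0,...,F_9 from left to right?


chi = sum (-1)^i * rank:
(-1)^0*61=61
(-1)^1*19=-19
(-1)^2*32=32
(-1)^3*62=-62
(-1)^4*17=17
(-1)^5*12=-12
(-1)^6*56=56
(-1)^7*65=-65
(-1)^8*30=30
(-1)^9*59=-59
chi=-21


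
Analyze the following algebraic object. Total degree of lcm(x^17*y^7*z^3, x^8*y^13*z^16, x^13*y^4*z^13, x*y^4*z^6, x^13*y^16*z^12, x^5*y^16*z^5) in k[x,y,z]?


lcm = componentwise max:
x: max(17,8,13,1,13,5)=17
y: max(7,13,4,4,16,16)=16
z: max(3,16,13,6,12,5)=16
Total=17+16+16=49


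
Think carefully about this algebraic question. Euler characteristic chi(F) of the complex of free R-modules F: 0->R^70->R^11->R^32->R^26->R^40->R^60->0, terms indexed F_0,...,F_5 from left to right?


chi = sum (-1)^i * rank:
(-1)^0*70=70
(-1)^1*11=-11
(-1)^2*32=32
(-1)^3*26=-26
(-1)^4*40=40
(-1)^5*60=-60
chi=45


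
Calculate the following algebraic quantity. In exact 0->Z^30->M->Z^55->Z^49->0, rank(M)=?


Alt sum=0:
(-1)^0*30 + (-1)^1*? + (-1)^2*55 + (-1)^3*49=0
rank(M)=36


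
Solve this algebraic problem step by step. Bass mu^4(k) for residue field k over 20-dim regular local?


C(n,i)=C(20,4)=4845


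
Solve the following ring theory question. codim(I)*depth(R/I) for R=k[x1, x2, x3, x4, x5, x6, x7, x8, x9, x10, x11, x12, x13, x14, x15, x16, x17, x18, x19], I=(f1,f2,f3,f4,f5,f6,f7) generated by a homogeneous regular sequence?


codim=7, depth=dim(R/I)=19-7=12
Product=7*12=84


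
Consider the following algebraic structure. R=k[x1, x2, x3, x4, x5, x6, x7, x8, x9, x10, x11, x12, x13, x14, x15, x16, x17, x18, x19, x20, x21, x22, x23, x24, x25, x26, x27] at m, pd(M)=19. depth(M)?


pd+depth=depth(R)=27
depth=27-19=8


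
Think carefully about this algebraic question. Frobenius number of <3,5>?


gcd(3,5)=1 => F=ab-a-b=3*5-3-5=15-8=7


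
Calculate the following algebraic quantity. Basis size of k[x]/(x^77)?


Basis: 1,x,...,x^76
dim=77


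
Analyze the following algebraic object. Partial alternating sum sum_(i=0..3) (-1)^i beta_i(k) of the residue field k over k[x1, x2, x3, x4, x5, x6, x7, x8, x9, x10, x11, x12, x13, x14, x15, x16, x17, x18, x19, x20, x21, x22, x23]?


Koszul resolution: beta_i(k)=C(n,i), n=23
sum_(i=0..p) (-1)^i C(n,i) = (-1)^p C(n-1,p)
(-1)^3*C(22,3) = (-1)^3*1540 = -1540


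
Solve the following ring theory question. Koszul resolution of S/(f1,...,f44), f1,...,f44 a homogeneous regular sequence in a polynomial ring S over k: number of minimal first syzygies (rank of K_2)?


Regular sequence => Koszul complex is the minimal free resolution.
Syz_1 minimally generated by Koszul relations f_i*e_j - f_j*e_i (i<j): mu(Syz_1) = beta_2 = C(m,2) = m(m-1)/2
m=44
44*43/2 = 946


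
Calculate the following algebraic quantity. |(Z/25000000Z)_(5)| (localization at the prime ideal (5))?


5-primary part: 25000000=5^8*64
Size=5^8=390625


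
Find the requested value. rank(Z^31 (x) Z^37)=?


rank(M(x)N) = rank(M)*rank(N)
31*37 = 1147


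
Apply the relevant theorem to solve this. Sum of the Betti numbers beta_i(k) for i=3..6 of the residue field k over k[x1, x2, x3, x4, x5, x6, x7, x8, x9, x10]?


Koszul resolution: beta_i(k)=C(n,i), n=10
C(10,3)=120, C(10,4)=210, C(10,5)=252, C(10,6)=210
Sum=792


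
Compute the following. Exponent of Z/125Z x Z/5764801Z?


Exponent = lcm of the cyclic orders; pairwise coprime => product.
5^3*7^8=125*5764801=720600125


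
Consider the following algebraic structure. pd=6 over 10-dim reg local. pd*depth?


pd+depth=10
depth=10-6=4
pd*depth=6*4=24


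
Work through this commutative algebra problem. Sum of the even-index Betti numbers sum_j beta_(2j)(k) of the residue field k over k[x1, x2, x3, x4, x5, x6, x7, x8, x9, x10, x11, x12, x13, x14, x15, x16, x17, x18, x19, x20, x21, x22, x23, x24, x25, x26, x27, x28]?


Koszul resolution: beta_i(k)=C(n,i), n=28
sum_even C(28,i) = 2^(n-1) = 2^27 = 134217728


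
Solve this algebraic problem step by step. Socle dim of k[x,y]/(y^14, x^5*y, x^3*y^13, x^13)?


Socle = ann(m) = span of standard monomials u with x*u, y*u in I (staircase corners).
Minimal generators: x^13, x^5*y, x^3*y^13, y^14
Corners: x^2y^13, x^4y^12, x^12
Socle dim=3


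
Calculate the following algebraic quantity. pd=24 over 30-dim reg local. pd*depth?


pd+depth=30
depth=30-24=6
pd*depth=24*6=144


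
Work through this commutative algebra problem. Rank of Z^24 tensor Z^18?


rank(M(x)N) = rank(M)*rank(N)
24*18 = 432


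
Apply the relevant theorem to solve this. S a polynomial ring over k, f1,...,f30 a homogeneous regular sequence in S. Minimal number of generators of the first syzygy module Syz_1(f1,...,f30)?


Regular sequence => Koszul complex is the minimal free resolution.
Syz_1 minimally generated by Koszul relations f_i*e_j - f_j*e_i (i<j): mu(Syz_1) = beta_2 = C(m,2) = m(m-1)/2
m=30
30*29/2 = 435


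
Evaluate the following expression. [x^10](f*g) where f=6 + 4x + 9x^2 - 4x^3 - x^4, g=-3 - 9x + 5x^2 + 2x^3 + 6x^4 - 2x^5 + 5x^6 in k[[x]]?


[x^10] = sum a_i*b_j, i+j=10
  -1*5=-5
Sum=-5


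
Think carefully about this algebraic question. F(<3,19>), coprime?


gcd(3,19)=1 => F=ab-a-b=3*19-3-19=57-22=35


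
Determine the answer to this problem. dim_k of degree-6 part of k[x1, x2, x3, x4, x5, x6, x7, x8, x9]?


C(d+n-1,n-1)=C(14,8)=3003


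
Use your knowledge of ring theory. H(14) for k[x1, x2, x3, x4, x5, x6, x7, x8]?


C(d+n-1,n-1)=C(21,7)=116280


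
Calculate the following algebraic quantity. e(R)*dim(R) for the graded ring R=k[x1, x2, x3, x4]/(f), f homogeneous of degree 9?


e(R)=deg(f)=9, dim(R)=4-1=3
e*dim=9*3=27


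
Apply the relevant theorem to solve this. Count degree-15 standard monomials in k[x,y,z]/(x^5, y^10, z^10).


Need i<5, j<10, k<10 with i+j+k=15.
For each i, j ranges over max(0,15-i-9)..min(9,15-i):
  i=0: j in [6,9] -> 4
  i=1: j in [5,9] -> 5
  i=2: j in [4,9] -> 6
  i=3: j in [3,9] -> 7
  i=4: j in [2,9] -> 8
H(15) = 4+5+6+7+8 = 30


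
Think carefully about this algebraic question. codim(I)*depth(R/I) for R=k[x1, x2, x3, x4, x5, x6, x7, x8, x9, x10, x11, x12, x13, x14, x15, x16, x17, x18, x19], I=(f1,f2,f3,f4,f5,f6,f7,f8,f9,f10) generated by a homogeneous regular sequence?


codim=10, depth=dim(R/I)=19-10=9
Product=10*9=90


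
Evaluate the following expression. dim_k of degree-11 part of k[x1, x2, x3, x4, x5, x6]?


C(d+n-1,n-1)=C(16,5)=4368


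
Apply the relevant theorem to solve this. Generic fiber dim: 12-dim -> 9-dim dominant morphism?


dim(fiber)=dim(X)-dim(Y)=12-9=3


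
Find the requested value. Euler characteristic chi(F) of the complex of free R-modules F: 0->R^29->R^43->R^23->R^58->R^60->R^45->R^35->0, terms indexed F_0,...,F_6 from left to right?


chi = sum (-1)^i * rank:
(-1)^0*29=29
(-1)^1*43=-43
(-1)^2*23=23
(-1)^3*58=-58
(-1)^4*60=60
(-1)^5*45=-45
(-1)^6*35=35
chi=1


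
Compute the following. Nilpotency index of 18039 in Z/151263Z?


18039^k mod 151263:
k=1: 18039
k=2: 38808
k=3: 12348
k=4: 86436
k=5: 0
First zero at k = 5


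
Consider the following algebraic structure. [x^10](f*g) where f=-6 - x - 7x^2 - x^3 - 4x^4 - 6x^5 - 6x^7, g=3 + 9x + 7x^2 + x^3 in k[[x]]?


[x^10] = sum a_i*b_j, i+j=10
  -6*1=-6
Sum=-6


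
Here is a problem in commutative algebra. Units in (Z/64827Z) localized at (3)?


Local ring = Z/27Z.
phi(27) = 3^2*(3-1) = 18


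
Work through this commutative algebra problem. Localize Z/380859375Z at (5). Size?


5-primary part: 380859375=5^10*39
Size=5^10=9765625


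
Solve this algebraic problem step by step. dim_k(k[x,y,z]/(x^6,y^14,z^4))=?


Basis: x^iy^jz^k, i<6,j<14,k<4
6*14*4=336


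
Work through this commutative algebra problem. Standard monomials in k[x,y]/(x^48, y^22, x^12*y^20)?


k[x,y]/I, I = (x^48, y^22, x^12*y^20)
Rect: 48x22=1056. Corner: (48-12)x(22-20)=72.
dim = 1056-72 = 984


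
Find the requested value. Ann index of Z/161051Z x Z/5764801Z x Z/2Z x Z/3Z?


Exponent = lcm of the cyclic orders; pairwise coprime => product.
11^5*7^8*2^1*3^1=161051*5764801*2*3=5570561795106


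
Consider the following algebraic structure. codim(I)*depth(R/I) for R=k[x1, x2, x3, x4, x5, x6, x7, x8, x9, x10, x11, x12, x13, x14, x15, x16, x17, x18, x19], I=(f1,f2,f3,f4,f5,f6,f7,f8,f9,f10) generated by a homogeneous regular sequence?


codim=10, depth=dim(R/I)=19-10=9
Product=10*9=90


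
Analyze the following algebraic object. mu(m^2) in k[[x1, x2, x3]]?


C(n+d-1,d)=C(4,2)=6


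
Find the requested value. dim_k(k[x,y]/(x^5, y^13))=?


Basis: x^i*y^j, i<5, j<13
5*13=65


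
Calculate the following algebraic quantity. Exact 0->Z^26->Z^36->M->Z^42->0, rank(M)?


Alt sum=0:
(-1)^0*26 + (-1)^1*36 + (-1)^2*? + (-1)^3*42=0
rank(M)=52


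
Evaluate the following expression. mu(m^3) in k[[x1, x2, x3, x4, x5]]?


C(n+d-1,d)=C(7,3)=35


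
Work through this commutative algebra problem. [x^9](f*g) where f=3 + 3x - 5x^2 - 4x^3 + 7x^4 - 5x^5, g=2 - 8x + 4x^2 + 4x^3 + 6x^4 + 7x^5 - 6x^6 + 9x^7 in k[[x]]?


[x^9] = sum a_i*b_j, i+j=9
  -5*9=-45
  -4*-6=24
  7*7=49
  -5*6=-30
Sum=-2


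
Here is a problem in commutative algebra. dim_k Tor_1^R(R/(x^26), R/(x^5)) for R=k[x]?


Tor_1(R/I,R/J)=(I cap J)/IJ=(x^26)/(x^31)
dim=31-26=min(26,5)=5


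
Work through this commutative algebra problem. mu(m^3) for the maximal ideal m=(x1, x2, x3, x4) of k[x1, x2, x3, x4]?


Graded Nakayama: mu(m^d) = dim_k (m^d/m^(d+1)) = #degree-3 monomials in 4 vars
C(n+d-1,d)=C(6,3)=20


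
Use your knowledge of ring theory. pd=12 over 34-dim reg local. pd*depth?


pd+depth=34
depth=34-12=22
pd*depth=12*22=264


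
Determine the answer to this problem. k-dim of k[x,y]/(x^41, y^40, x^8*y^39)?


k[x,y]/I, I = (x^41, y^40, x^8*y^39)
Rect: 41x40=1640. Corner: (41-8)x(40-39)=33.
dim = 1640-33 = 1607


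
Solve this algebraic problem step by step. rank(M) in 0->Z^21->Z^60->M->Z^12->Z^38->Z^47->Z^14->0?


Alt sum=0:
(-1)^0*21 + (-1)^1*60 + (-1)^2*? + (-1)^3*12 + (-1)^4*38 + (-1)^5*47 + (-1)^6*14=0
rank(M)=46


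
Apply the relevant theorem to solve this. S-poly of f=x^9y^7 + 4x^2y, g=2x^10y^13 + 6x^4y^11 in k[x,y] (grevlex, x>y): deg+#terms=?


LT(f)=x^9y^7, LT(g)=2x^10y^13
lcm(LM)=x^10y^13
S(f,g) (scaled by 2 to clear denominators) = 2xy^6*f - 1*g = -6x^4y^11 + 8x^3y^7
2 terms, deg 15.
15+2=17


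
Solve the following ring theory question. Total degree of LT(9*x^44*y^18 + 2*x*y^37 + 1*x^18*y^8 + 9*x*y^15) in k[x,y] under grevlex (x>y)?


LT: 9*x^44*y^18
deg_x=44, deg_y=18
Total=44+18=62


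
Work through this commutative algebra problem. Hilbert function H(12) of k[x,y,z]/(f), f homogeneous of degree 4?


C(14,2)-C(10,2)=91-45=46


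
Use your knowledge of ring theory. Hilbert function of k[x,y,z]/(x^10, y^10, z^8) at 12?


Need i<10, j<10, k<8 with i+j+k=12.
For each i, j ranges over max(0,12-i-7)..min(9,12-i):
  i=0: j in [5,9] -> 5
  i=1: j in [4,9] -> 6
  i=2: j in [3,9] -> 7
  i=3: j in [2,9] -> 8
  i=4: j in [1,8] -> 8
  i=5: j in [0,7] -> 8
  i=6: j in [0,6] -> 7
  i=7: j in [0,5] -> 6
  i=8: j in [0,4] -> 5
  i=9: j in [0,3] -> 4
H(12) = 5+6+7+8+8+8+7+6+5+4 = 64


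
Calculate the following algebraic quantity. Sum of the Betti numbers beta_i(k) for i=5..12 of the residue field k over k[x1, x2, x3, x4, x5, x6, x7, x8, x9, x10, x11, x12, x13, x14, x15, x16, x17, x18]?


Koszul resolution: beta_i(k)=C(n,i), n=18
C(18,5)=8568, C(18,6)=18564, C(18,7)=31824, C(18,8)=43758, C(18,9)=48620, C(18,10)=43758, C(18,11)=31824, C(18,12)=18564
Sum=245480


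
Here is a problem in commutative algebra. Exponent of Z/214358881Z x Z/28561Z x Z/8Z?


Exponent = lcm of the cyclic orders; pairwise coprime => product.
11^8*13^4*2^3=214358881*28561*8=48978432001928


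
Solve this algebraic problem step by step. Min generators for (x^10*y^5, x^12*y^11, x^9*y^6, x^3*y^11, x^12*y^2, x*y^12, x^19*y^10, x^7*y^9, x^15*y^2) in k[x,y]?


Remove redundant (divisible by others).
x^19*y^10 redundant.
x^15*y^2 redundant.
x^12*y^11 redundant.
Min: x^12*y^2, x^10*y^5, x^9*y^6, x^7*y^9, x^3*y^11, x*y^12
Count=6


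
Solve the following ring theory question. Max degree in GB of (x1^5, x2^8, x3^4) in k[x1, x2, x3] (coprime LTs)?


Pure powers, coprime LTs => already GB.
Degrees: 5, 8, 4
Max=8


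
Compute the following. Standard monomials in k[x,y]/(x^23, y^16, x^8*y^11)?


k[x,y]/I, I = (x^23, y^16, x^8*y^11)
Rect: 23x16=368. Corner: (23-8)x(16-11)=75.
dim = 368-75 = 293


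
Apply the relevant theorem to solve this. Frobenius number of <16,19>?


gcd(16,19)=1 => F=ab-a-b=16*19-16-19=304-35=269


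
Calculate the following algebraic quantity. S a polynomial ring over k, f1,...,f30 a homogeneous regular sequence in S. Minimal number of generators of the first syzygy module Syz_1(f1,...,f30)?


Regular sequence => Koszul complex is the minimal free resolution.
Syz_1 minimally generated by Koszul relations f_i*e_j - f_j*e_i (i<j): mu(Syz_1) = beta_2 = C(m,2) = m(m-1)/2
m=30
30*29/2 = 435


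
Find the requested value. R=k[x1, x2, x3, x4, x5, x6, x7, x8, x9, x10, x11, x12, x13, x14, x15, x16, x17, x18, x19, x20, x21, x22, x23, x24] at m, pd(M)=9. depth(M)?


pd+depth=depth(R)=24
depth=24-9=15


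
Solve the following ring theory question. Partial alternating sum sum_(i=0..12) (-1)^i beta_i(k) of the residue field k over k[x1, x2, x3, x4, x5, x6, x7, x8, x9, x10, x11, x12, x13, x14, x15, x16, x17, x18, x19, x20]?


Koszul resolution: beta_i(k)=C(n,i), n=20
sum_(i=0..p) (-1)^i C(n,i) = (-1)^p C(n-1,p)
(-1)^12*C(19,12) = (-1)^12*50388 = 50388


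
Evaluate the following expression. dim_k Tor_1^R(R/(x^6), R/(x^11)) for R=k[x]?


Tor_1(R/I,R/J)=(I cap J)/IJ=(x^11)/(x^17)
dim=17-11=min(6,11)=6


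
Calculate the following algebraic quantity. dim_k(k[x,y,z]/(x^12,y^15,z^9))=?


Basis: x^iy^jz^k, i<12,j<15,k<9
12*15*9=1620


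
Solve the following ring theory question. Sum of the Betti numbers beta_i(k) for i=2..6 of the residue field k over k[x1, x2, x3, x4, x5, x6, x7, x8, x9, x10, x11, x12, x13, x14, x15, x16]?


Koszul resolution: beta_i(k)=C(n,i), n=16
C(16,2)=120, C(16,3)=560, C(16,4)=1820, C(16,5)=4368, C(16,6)=8008
Sum=14876


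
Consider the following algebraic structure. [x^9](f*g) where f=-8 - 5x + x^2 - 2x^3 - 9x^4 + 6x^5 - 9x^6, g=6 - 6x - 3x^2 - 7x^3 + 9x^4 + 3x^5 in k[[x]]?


[x^9] = sum a_i*b_j, i+j=9
  -9*3=-27
  6*9=54
  -9*-7=63
Sum=90


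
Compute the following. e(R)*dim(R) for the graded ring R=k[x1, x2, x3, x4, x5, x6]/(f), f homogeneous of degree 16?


e(R)=deg(f)=16, dim(R)=6-1=5
e*dim=16*5=80


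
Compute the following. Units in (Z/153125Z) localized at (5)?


Local ring = Z/3125Z.
phi(3125) = 5^4*(5-1) = 2500


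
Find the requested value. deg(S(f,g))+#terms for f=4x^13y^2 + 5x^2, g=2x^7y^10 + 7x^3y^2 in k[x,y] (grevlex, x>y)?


LT(f)=4x^13y^2, LT(g)=2x^7y^10
lcm(LM)=x^13y^10
S(f,g) (scaled by 8 to clear denominators) = 2y^8*f - 4x^6*g = -28x^9y^2 + 10x^2y^8
2 terms, deg 11.
11+2=13


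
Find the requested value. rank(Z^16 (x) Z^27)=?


rank(M(x)N) = rank(M)*rank(N)
16*27 = 432


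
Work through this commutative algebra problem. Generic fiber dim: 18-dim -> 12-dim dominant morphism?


dim(fiber)=dim(X)-dim(Y)=18-12=6


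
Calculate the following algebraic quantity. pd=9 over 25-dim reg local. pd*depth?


pd+depth=25
depth=25-9=16
pd*depth=9*16=144


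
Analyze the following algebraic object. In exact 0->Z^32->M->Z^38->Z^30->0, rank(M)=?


Alt sum=0:
(-1)^0*32 + (-1)^1*? + (-1)^2*38 + (-1)^3*30=0
rank(M)=40


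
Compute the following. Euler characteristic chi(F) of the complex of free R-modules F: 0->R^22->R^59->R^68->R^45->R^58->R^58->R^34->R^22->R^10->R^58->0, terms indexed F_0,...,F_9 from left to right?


chi = sum (-1)^i * rank:
(-1)^0*22=22
(-1)^1*59=-59
(-1)^2*68=68
(-1)^3*45=-45
(-1)^4*58=58
(-1)^5*58=-58
(-1)^6*34=34
(-1)^7*22=-22
(-1)^8*10=10
(-1)^9*58=-58
chi=-50


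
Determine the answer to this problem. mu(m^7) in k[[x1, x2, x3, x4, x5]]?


C(n+d-1,d)=C(11,7)=330


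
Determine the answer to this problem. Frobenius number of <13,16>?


gcd(13,16)=1 => F=ab-a-b=13*16-13-16=208-29=179


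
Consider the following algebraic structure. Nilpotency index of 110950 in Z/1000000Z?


110950^k mod 1000000:
k=1: 110950
k=2: 902500
k=3: 375000
k=4: 250000
k=5: 500000
k=6: 0
First zero at k = 6


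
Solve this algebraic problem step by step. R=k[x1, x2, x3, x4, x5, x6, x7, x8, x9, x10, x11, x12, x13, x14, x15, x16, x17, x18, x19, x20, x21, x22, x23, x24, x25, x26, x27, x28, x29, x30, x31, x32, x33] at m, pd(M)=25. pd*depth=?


pd+depth=33
depth=33-25=8
pd*depth=25*8=200


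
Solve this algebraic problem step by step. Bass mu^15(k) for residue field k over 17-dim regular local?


C(n,i)=C(17,15)=136


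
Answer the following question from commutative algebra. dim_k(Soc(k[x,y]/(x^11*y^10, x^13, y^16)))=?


Socle = ann(m) = span of standard monomials u with x*u, y*u in I (staircase corners).
Minimal generators: x^13, x^11*y^10, y^16
Corners: x^10y^15, x^12y^9
Socle dim=2


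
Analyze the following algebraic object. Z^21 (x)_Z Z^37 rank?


rank(M(x)N) = rank(M)*rank(N)
21*37 = 777


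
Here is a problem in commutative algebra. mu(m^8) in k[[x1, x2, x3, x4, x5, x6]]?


C(n+d-1,d)=C(13,8)=1287


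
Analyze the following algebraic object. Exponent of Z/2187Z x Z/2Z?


Exponent = lcm of the cyclic orders; pairwise coprime => product.
3^7*2^1=2187*2=4374


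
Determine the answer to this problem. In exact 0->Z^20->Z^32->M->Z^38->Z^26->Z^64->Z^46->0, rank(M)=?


Alt sum=0:
(-1)^0*20 + (-1)^1*32 + (-1)^2*? + (-1)^3*38 + (-1)^4*26 + (-1)^5*64 + (-1)^6*46=0
rank(M)=42


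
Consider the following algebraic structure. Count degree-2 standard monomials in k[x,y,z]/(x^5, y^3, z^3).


Need i<5, j<3, k<3 with i+j+k=2.
For each i, j ranges over max(0,2-i-2)..min(2,2-i):
  i=0: j in [0,2] -> 3
  i=1: j in [0,1] -> 2
  i=2: j in [0,0] -> 1
H(2) = 3+2+1 = 6


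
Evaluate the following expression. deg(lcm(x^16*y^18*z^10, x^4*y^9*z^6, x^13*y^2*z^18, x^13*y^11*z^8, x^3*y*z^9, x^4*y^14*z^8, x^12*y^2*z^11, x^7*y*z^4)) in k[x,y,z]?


lcm = componentwise max:
x: max(16,4,13,13,3,4,12,7)=16
y: max(18,9,2,11,1,14,2,1)=18
z: max(10,6,18,8,9,8,11,4)=18
Total=16+18+18=52


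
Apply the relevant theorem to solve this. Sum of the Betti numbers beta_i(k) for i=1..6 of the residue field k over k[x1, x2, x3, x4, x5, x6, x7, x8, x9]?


Koszul resolution: beta_i(k)=C(n,i), n=9
C(9,1)=9, C(9,2)=36, C(9,3)=84, C(9,4)=126, C(9,5)=126, C(9,6)=84
Sum=465


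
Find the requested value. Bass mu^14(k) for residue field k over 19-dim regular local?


C(n,i)=C(19,14)=11628


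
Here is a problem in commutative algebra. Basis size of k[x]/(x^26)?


Basis: 1,x,...,x^25
dim=26


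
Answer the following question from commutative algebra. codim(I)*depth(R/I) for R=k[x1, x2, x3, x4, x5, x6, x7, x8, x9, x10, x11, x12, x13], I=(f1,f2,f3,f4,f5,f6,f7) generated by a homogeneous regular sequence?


codim=7, depth=dim(R/I)=13-7=6
Product=7*6=42


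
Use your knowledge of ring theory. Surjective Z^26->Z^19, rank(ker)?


rank(ker) = 26-19 = 7


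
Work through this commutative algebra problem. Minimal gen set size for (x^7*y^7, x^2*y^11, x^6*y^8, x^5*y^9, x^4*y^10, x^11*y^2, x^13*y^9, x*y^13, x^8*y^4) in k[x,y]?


Remove redundant (divisible by others).
x^13*y^9 redundant.
Min: x^11*y^2, x^8*y^4, x^7*y^7, x^6*y^8, x^5*y^9, x^4*y^10, x^2*y^11, x*y^13
Count=8


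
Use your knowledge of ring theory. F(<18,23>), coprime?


gcd(18,23)=1 => F=ab-a-b=18*23-18-23=414-41=373


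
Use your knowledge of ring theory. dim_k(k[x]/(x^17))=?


Basis: 1,x,...,x^16
dim=17


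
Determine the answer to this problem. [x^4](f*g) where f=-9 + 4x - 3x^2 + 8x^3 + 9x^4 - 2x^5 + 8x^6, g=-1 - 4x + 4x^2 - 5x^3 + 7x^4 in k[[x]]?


[x^4] = sum a_i*b_j, i+j=4
  -9*7=-63
  4*-5=-20
  -3*4=-12
  8*-4=-32
  9*-1=-9
Sum=-136


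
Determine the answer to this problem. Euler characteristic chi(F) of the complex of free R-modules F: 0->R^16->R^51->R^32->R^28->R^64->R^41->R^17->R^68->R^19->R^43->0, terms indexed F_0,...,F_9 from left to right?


chi = sum (-1)^i * rank:
(-1)^0*16=16
(-1)^1*51=-51
(-1)^2*32=32
(-1)^3*28=-28
(-1)^4*64=64
(-1)^5*41=-41
(-1)^6*17=17
(-1)^7*68=-68
(-1)^8*19=19
(-1)^9*43=-43
chi=-83


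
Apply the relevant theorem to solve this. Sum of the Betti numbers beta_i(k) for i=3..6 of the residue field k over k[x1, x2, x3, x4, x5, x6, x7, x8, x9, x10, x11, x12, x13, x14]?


Koszul resolution: beta_i(k)=C(n,i), n=14
C(14,3)=364, C(14,4)=1001, C(14,5)=2002, C(14,6)=3003
Sum=6370


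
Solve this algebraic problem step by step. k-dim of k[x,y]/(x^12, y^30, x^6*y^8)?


k[x,y]/I, I = (x^12, y^30, x^6*y^8)
Rect: 12x30=360. Corner: (12-6)x(30-8)=132.
dim = 360-132 = 228


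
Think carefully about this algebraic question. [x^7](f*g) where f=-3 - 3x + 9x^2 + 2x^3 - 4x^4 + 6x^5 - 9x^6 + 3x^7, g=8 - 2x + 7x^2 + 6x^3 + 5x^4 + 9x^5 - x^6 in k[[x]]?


[x^7] = sum a_i*b_j, i+j=7
  -3*-1=3
  9*9=81
  2*5=10
  -4*6=-24
  6*7=42
  -9*-2=18
  3*8=24
Sum=154


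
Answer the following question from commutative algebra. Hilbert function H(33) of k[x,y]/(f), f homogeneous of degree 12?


H(t)=d for t>=d-1.
d=12, t=33
H(33)=12


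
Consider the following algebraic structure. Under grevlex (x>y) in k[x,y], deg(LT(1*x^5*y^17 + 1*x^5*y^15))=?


LT: 1*x^5*y^17
deg_x=5, deg_y=17
Total=5+17=22


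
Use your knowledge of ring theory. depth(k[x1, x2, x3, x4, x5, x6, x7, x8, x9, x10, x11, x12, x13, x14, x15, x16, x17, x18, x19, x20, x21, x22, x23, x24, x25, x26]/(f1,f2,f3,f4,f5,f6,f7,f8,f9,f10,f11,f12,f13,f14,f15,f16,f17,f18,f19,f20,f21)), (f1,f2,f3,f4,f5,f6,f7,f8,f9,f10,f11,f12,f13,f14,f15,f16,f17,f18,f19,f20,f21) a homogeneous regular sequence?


depth(R)=26
depth(R/I)=26-21=5


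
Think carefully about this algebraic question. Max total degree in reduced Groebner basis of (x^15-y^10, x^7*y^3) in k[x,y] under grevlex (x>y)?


LT(f1)=x^15, LT(f2)=x^7y^3, lcm=x^15y^3
S(f1,f2) = y^3*f1 - x^8*f2 = -y^13
Reduced GB = {f1, f2, y^13}; degrees 15, 10, 13
Max = 15


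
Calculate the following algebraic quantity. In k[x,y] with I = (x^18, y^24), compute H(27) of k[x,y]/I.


k[x,y], I = (x^18, y^24), d = 27
Need i < 18 and d-i < 24.
Range: 4 <= i <= 17.
H(27) = 14


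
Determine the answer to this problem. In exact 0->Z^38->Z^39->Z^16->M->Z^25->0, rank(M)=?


Alt sum=0:
(-1)^0*38 + (-1)^1*39 + (-1)^2*16 + (-1)^3*? + (-1)^4*25=0
rank(M)=40


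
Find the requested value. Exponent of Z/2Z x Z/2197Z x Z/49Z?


Exponent = lcm of the cyclic orders; pairwise coprime => product.
2^1*13^3*7^2=2*2197*49=215306


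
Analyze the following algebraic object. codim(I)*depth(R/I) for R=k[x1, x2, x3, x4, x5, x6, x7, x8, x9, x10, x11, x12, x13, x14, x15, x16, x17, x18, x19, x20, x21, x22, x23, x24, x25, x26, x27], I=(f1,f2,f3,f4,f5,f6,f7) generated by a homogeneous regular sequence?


codim=7, depth=dim(R/I)=27-7=20
Product=7*20=140


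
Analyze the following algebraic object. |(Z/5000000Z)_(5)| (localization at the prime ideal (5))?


5-primary part: 5000000=5^7*64
Size=5^7=78125


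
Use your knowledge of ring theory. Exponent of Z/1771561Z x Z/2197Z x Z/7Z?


Exponent = lcm of the cyclic orders; pairwise coprime => product.
11^6*13^3*7^1=1771561*2197*7=27244836619


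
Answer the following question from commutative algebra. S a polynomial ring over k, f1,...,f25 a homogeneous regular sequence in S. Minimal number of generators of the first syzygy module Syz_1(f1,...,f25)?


Regular sequence => Koszul complex is the minimal free resolution.
Syz_1 minimally generated by Koszul relations f_i*e_j - f_j*e_i (i<j): mu(Syz_1) = beta_2 = C(m,2) = m(m-1)/2
m=25
25*24/2 = 300


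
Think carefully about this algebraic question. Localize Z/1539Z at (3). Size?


3-primary part: 1539=3^4*19
Size=3^4=81


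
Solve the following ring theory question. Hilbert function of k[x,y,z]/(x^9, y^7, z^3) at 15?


Need i<9, j<7, k<3 with i+j+k=15.
For each i, j ranges over max(0,15-i-2)..min(6,15-i):
  i=0: j in [13,6] -> 0
  i=1: j in [12,6] -> 0
  i=2: j in [11,6] -> 0
  i=3: j in [10,6] -> 0
  i=4: j in [9,6] -> 0
  i=5: j in [8,6] -> 0
  i=6: j in [7,6] -> 0
  i=7: j in [6,6] -> 1
  i=8: j in [5,6] -> 2
H(15) = 0+0+0+0+0+0+0+1+2 = 3


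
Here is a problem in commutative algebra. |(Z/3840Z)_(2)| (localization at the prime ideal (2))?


2-primary part: 3840=2^8*15
Size=2^8=256


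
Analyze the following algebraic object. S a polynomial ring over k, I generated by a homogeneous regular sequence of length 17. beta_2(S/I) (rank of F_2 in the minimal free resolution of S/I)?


Regular sequence => Koszul complex is the minimal free resolution.
Syz_1 minimally generated by Koszul relations f_i*e_j - f_j*e_i (i<j): mu(Syz_1) = beta_2 = C(m,2) = m(m-1)/2
m=17
17*16/2 = 136


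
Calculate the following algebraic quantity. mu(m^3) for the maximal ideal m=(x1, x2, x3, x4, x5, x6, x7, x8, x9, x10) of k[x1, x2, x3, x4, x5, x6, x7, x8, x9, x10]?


Graded Nakayama: mu(m^d) = dim_k (m^d/m^(d+1)) = #degree-3 monomials in 10 vars
C(n+d-1,d)=C(12,3)=220


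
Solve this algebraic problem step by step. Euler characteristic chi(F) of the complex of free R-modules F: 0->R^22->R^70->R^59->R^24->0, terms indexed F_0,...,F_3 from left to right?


chi = sum (-1)^i * rank:
(-1)^0*22=22
(-1)^1*70=-70
(-1)^2*59=59
(-1)^3*24=-24
chi=-13


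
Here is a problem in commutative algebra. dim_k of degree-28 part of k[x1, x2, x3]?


C(d+n-1,n-1)=C(30,2)=435


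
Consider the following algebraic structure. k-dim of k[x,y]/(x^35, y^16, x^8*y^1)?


k[x,y]/I, I = (x^35, y^16, x^8*y^1)
Rect: 35x16=560. Corner: (35-8)x(16-1)=405.
dim = 560-405 = 155


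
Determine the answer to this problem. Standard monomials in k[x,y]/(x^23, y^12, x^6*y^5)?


k[x,y]/I, I = (x^23, y^12, x^6*y^5)
Rect: 23x12=276. Corner: (23-6)x(12-5)=119.
dim = 276-119 = 157


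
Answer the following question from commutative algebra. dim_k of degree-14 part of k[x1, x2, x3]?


C(d+n-1,n-1)=C(16,2)=120


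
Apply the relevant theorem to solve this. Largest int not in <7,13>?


gcd(7,13)=1 => F=ab-a-b=7*13-7-13=91-20=71


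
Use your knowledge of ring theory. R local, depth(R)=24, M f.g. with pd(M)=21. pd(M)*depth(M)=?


pd+depth=24
depth=24-21=3
pd*depth=21*3=63


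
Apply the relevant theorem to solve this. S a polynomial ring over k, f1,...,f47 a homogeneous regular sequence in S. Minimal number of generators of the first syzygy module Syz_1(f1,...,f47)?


Regular sequence => Koszul complex is the minimal free resolution.
Syz_1 minimally generated by Koszul relations f_i*e_j - f_j*e_i (i<j): mu(Syz_1) = beta_2 = C(m,2) = m(m-1)/2
m=47
47*46/2 = 1081


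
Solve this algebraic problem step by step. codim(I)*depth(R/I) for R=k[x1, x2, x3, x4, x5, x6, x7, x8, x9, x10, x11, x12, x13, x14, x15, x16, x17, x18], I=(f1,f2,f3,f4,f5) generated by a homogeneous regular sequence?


codim=5, depth=dim(R/I)=18-5=13
Product=5*13=65


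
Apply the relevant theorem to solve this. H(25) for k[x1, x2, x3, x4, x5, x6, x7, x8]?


C(d+n-1,n-1)=C(32,7)=3365856


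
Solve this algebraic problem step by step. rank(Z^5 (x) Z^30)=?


rank(M(x)N) = rank(M)*rank(N)
5*30 = 150


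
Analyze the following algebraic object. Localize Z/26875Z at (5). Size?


5-primary part: 26875=5^4*43
Size=5^4=625


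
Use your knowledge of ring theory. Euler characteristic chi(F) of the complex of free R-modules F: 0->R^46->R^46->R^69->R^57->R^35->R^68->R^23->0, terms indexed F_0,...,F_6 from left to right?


chi = sum (-1)^i * rank:
(-1)^0*46=46
(-1)^1*46=-46
(-1)^2*69=69
(-1)^3*57=-57
(-1)^4*35=35
(-1)^5*68=-68
(-1)^6*23=23
chi=2


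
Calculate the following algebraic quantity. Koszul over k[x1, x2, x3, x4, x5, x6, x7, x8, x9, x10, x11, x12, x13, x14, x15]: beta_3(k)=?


C(n,i)=C(15,3)=455


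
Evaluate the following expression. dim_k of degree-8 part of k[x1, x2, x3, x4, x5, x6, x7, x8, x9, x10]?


C(d+n-1,n-1)=C(17,9)=24310


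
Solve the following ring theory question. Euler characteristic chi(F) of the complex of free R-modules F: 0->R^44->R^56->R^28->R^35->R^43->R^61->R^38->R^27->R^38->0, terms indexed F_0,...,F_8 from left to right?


chi = sum (-1)^i * rank:
(-1)^0*44=44
(-1)^1*56=-56
(-1)^2*28=28
(-1)^3*35=-35
(-1)^4*43=43
(-1)^5*61=-61
(-1)^6*38=38
(-1)^7*27=-27
(-1)^8*38=38
chi=12


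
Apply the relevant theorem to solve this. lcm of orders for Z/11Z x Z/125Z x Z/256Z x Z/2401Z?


Exponent = lcm of the cyclic orders; pairwise coprime => product.
11^1*5^3*2^8*7^4=11*125*256*2401=845152000


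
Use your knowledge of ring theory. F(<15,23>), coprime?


gcd(15,23)=1 => F=ab-a-b=15*23-15-23=345-38=307


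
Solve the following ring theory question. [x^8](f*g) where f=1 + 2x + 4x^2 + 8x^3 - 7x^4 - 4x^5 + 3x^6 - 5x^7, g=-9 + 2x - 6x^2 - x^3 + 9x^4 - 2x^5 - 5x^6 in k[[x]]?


[x^8] = sum a_i*b_j, i+j=8
  4*-5=-20
  8*-2=-16
  -7*9=-63
  -4*-1=4
  3*-6=-18
  -5*2=-10
Sum=-123


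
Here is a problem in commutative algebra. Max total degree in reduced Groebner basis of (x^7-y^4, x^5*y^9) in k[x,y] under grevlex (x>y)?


LT(f1)=x^7, LT(f2)=x^5y^9, lcm=x^7y^9
S(f1,f2) = y^9*f1 - x^2*f2 = -y^13
Reduced GB = {f1, f2, y^13}; degrees 7, 14, 13
Max = 14


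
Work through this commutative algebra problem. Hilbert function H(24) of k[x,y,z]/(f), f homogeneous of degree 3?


C(26,2)-C(23,2)=325-253=72


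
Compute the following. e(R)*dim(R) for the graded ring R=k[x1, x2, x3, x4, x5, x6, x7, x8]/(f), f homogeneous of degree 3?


e(R)=deg(f)=3, dim(R)=8-1=7
e*dim=3*7=21


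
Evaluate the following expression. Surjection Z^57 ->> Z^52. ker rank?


rank(ker) = 57-52 = 5


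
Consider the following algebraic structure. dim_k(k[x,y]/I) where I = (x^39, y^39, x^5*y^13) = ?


k[x,y]/I, I = (x^39, y^39, x^5*y^13)
Rect: 39x39=1521. Corner: (39-5)x(39-13)=884.
dim = 1521-884 = 637


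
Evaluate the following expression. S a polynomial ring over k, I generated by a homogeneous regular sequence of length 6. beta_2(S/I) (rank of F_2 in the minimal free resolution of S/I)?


Regular sequence => Koszul complex is the minimal free resolution.
Syz_1 minimally generated by Koszul relations f_i*e_j - f_j*e_i (i<j): mu(Syz_1) = beta_2 = C(m,2) = m(m-1)/2
m=6
6*5/2 = 15


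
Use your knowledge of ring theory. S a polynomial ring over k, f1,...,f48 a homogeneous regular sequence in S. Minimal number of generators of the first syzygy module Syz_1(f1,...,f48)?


Regular sequence => Koszul complex is the minimal free resolution.
Syz_1 minimally generated by Koszul relations f_i*e_j - f_j*e_i (i<j): mu(Syz_1) = beta_2 = C(m,2) = m(m-1)/2
m=48
48*47/2 = 1128


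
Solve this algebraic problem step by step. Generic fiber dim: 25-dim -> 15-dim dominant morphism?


dim(fiber)=dim(X)-dim(Y)=25-15=10


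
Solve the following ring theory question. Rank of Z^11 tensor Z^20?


rank(M(x)N) = rank(M)*rank(N)
11*20 = 220


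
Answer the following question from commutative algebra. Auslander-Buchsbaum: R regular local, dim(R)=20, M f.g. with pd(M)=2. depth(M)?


pd+depth=depth(R)=20
depth=20-2=18


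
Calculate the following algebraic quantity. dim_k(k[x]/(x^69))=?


Basis: 1,x,...,x^68
dim=69


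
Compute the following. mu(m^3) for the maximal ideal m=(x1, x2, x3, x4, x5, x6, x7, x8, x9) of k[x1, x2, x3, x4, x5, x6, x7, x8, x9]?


Graded Nakayama: mu(m^d) = dim_k (m^d/m^(d+1)) = #degree-3 monomials in 9 vars
C(n+d-1,d)=C(11,3)=165


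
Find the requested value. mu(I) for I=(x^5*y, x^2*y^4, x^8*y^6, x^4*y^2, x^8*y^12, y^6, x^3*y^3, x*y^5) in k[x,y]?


Remove redundant (divisible by others).
x^8*y^12 redundant.
x^8*y^6 redundant.
Min: x^5*y, x^4*y^2, x^3*y^3, x^2*y^4, x*y^5, y^6
Count=6


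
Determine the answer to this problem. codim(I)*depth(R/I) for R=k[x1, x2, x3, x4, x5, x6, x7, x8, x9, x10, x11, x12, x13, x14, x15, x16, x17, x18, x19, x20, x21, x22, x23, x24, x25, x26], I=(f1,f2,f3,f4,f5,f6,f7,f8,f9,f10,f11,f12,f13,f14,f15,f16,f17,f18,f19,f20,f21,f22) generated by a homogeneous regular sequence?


codim=22, depth=dim(R/I)=26-22=4
Product=22*4=88


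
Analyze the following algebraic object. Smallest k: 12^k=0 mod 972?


12^k mod 972:
k=1: 12
k=2: 144
k=3: 756
k=4: 324
k=5: 0
First zero at k = 5


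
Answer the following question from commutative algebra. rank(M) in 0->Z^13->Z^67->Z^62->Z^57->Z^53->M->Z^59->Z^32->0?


Alt sum=0:
(-1)^0*13 + (-1)^1*67 + (-1)^2*62 + (-1)^3*57 + (-1)^4*53 + (-1)^5*? + (-1)^6*59 + (-1)^7*32=0
rank(M)=31


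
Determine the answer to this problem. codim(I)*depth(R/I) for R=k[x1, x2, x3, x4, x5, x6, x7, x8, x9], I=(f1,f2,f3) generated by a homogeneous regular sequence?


codim=3, depth=dim(R/I)=9-3=6
Product=3*6=18


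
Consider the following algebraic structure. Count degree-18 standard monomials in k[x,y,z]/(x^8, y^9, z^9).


Need i<8, j<9, k<9 with i+j+k=18.
For each i, j ranges over max(0,18-i-8)..min(8,18-i):
  i=0: j in [10,8] -> 0
  i=1: j in [9,8] -> 0
  i=2: j in [8,8] -> 1
  i=3: j in [7,8] -> 2
  i=4: j in [6,8] -> 3
  i=5: j in [5,8] -> 4
  i=6: j in [4,8] -> 5
  i=7: j in [3,8] -> 6
H(18) = 0+0+1+2+3+4+5+6 = 21


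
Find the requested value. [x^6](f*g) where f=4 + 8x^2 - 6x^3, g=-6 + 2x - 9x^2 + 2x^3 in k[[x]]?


[x^6] = sum a_i*b_j, i+j=6
  -6*2=-12
Sum=-12


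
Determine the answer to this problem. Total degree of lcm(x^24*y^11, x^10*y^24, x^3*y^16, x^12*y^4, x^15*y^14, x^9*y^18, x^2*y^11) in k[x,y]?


lcm = componentwise max:
x: max(24,10,3,12,15,9,2)=24
y: max(11,24,16,4,14,18,11)=24
Total=24+24=48
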